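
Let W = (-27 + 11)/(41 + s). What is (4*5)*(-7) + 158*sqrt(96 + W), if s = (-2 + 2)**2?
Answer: -140 + 4424*sqrt(205)/41 ≈ 1404.9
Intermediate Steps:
s = 0 (s = 0**2 = 0)
W = -16/41 (W = (-27 + 11)/(41 + 0) = -16/41 ≈ -0.39024)
(4*5)*(-7) + 158*sqrt(96 + W) = (4*5)*(-7) + 158*sqrt(96 - 16/41) = 20*(-7) + 158*sqrt(3920/41) = -140 + 158*(28*sqrt(205)/41) = -140 + 4424*sqrt(205)/41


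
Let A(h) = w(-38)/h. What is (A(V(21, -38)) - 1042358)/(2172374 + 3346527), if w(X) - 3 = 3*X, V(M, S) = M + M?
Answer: -14593049/77264614 ≈ -0.18887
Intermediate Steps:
V(M, S) = 2*M
w(X) = 3 + 3*X
A(h) = -111/h (A(h) = (3 + 3*(-38))/h = (3 - 114)/h = -111/h)
(A(V(21, -38)) - 1042358)/(2172374 + 3346527) = (-111/(2*21) - 1042358)/(2172374 + 3346527) = (-111/42 - 1042358)/5518901 = (-111*1/42 - 1042358)*(1/5518901) = (-37/14 - 1042358)*(1/5518901) = -14593049/14*1/5518901 = -14593049/77264614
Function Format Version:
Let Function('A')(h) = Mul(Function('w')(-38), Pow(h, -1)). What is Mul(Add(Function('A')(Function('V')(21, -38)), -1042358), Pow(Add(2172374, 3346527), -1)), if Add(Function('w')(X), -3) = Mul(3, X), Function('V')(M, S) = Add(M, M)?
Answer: Rational(-14593049, 77264614) ≈ -0.18887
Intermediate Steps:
Function('V')(M, S) = Mul(2, M)
Function('w')(X) = Add(3, Mul(3, X))
Function('A')(h) = Mul(-111, Pow(h, -1)) (Function('A')(h) = Mul(Add(3, Mul(3, -38)), Pow(h, -1)) = Mul(Add(3, -114), Pow(h, -1)) = Mul(-111, Pow(h, -1)))
Mul(Add(Function('A')(Function('V')(21, -38)), -1042358), Pow(Add(2172374, 3346527), -1)) = Mul(Add(Mul(-111, Pow(Mul(2, 21), -1)), -1042358), Pow(Add(2172374, 3346527), -1)) = Mul(Add(Mul(-111, Pow(42, -1)), -1042358), Pow(5518901, -1)) = Mul(Add(Mul(-111, Rational(1, 42)), -1042358), Rational(1, 5518901)) = Mul(Add(Rational(-37, 14), -1042358), Rational(1, 5518901)) = Mul(Rational(-14593049, 14), Rational(1, 5518901)) = Rational(-14593049, 77264614)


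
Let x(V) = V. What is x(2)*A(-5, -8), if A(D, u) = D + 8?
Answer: 6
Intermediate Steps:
A(D, u) = 8 + D
x(2)*A(-5, -8) = 2*(8 - 5) = 2*3 = 6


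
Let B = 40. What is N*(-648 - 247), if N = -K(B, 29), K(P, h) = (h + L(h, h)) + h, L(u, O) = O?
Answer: 77865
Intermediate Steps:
K(P, h) = 3*h (K(P, h) = (h + h) + h = 2*h + h = 3*h)
N = -87 (N = -3*29 = -1*87 = -87)
N*(-648 - 247) = -87*(-648 - 247) = -87*(-895) = 77865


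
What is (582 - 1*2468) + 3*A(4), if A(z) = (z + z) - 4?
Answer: -1874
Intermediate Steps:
A(z) = -4 + 2*z (A(z) = 2*z - 4 = -4 + 2*z)
(582 - 1*2468) + 3*A(4) = (582 - 1*2468) + 3*(-4 + 2*4) = (582 - 2468) + 3*(-4 + 8) = -1886 + 3*4 = -1886 + 12 = -1874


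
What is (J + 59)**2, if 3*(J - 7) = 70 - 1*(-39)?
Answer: 94249/9 ≈ 10472.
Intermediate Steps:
J = 130/3 (J = 7 + (70 - 1*(-39))/3 = 7 + (70 + 39)/3 = 7 + (1/3)*109 = 7 + 109/3 = 130/3 ≈ 43.333)
(J + 59)**2 = (130/3 + 59)**2 = (307/3)**2 = 94249/9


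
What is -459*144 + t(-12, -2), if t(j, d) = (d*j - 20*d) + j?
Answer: -66044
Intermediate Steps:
t(j, d) = j - 20*d + d*j (t(j, d) = (-20*d + d*j) + j = j - 20*d + d*j)
-459*144 + t(-12, -2) = -459*144 + (-12 - 20*(-2) - 2*(-12)) = -66096 + (-12 + 40 + 24) = -66096 + 52 = -66044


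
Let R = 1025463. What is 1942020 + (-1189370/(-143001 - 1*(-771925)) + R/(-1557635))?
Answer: 951233195301571519/489817017370 ≈ 1.9420e+6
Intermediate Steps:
1942020 + (-1189370/(-143001 - 1*(-771925)) + R/(-1557635)) = 1942020 + (-1189370/(-143001 - 1*(-771925)) + 1025463/(-1557635)) = 1942020 + (-1189370/(-143001 + 771925) + 1025463*(-1/1557635)) = 1942020 + (-1189370/628924 - 1025463/1557635) = 1942020 + (-1189370*1/628924 - 1025463/1557635) = 1942020 + (-594685/314462 - 1025463/1557635) = 1942020 - 1248771315881/489817017370 = 951233195301571519/489817017370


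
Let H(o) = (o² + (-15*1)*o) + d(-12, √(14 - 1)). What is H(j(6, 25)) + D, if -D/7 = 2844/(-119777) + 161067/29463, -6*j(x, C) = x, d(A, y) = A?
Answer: -818655415/24006733 ≈ -34.101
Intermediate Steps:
j(x, C) = -x/6
D = -914682347/24006733 (D = -7*(2844/(-119777) + 161067/29463) = -7*(2844*(-1/119777) + 161067*(1/29463)) = -7*(-2844/119777 + 53689/9821) = -7*914682347/168047131 = -914682347/24006733 ≈ -38.101)
H(o) = -12 + o² - 15*o (H(o) = (o² + (-15*1)*o) - 12 = (o² - 15*o) - 12 = -12 + o² - 15*o)
H(j(6, 25)) + D = (-12 + (-⅙*6)² - (-5)*6/2) - 914682347/24006733 = (-12 + (-1)² - 15*(-1)) - 914682347/24006733 = (-12 + 1 + 15) - 914682347/24006733 = 4 - 914682347/24006733 = -818655415/24006733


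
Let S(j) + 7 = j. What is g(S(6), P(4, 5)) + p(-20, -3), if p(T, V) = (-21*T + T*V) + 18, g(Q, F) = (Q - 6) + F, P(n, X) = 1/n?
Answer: 1965/4 ≈ 491.25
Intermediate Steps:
S(j) = -7 + j
g(Q, F) = -6 + F + Q (g(Q, F) = (-6 + Q) + F = -6 + F + Q)
p(T, V) = 18 - 21*T + T*V
g(S(6), P(4, 5)) + p(-20, -3) = (-6 + 1/4 + (-7 + 6)) + (18 - 21*(-20) - 20*(-3)) = (-6 + 1/4 - 1) + (18 + 420 + 60) = -27/4 + 498 = 1965/4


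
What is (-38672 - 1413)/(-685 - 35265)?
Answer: 8017/7190 ≈ 1.1150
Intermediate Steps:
(-38672 - 1413)/(-685 - 35265) = -40085/(-35950) = -40085*(-1/35950) = 8017/7190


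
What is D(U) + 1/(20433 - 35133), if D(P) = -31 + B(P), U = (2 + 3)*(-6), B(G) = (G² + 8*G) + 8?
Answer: 9363899/14700 ≈ 637.00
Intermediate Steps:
B(G) = 8 + G² + 8*G
U = -30 (U = 5*(-6) = -30)
D(P) = -23 + P² + 8*P (D(P) = -31 + (8 + P² + 8*P) = -23 + P² + 8*P)
D(U) + 1/(20433 - 35133) = (-23 + (-30)² + 8*(-30)) + 1/(20433 - 35133) = (-23 + 900 - 240) + 1/(-14700) = 637 - 1/14700 = 9363899/14700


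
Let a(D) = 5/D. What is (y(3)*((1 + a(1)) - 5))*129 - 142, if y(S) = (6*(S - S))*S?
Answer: -142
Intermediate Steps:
y(S) = 0 (y(S) = (6*0)*S = 0*S = 0)
(y(3)*((1 + a(1)) - 5))*129 - 142 = (0*((1 + 5/1) - 5))*129 - 142 = (0*((1 + 5*1) - 5))*129 - 142 = (0*((1 + 5) - 5))*129 - 142 = (0*(6 - 5))*129 - 142 = (0*1)*129 - 142 = 0*129 - 142 = 0 - 142 = -142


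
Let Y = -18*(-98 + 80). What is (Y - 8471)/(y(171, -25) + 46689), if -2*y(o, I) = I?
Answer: -16294/93403 ≈ -0.17445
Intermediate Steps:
Y = 324 (Y = -18*(-18) = 324)
y(o, I) = -I/2
(Y - 8471)/(y(171, -25) + 46689) = (324 - 8471)/(-1/2*(-25) + 46689) = -8147/(25/2 + 46689) = -8147/93403/2 = -8147*2/93403 = -16294/93403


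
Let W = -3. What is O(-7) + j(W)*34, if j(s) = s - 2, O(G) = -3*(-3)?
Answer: -161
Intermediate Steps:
O(G) = 9
j(s) = -2 + s
O(-7) + j(W)*34 = 9 + (-2 - 3)*34 = 9 - 5*34 = 9 - 170 = -161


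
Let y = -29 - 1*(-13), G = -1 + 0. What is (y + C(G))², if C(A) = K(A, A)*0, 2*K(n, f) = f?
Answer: 256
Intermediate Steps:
K(n, f) = f/2
G = -1
y = -16 (y = -29 + 13 = -16)
C(A) = 0 (C(A) = (A/2)*0 = 0)
(y + C(G))² = (-16 + 0)² = (-16)² = 256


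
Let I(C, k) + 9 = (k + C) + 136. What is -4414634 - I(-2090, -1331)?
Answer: -4411340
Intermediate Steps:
I(C, k) = 127 + C + k (I(C, k) = -9 + ((k + C) + 136) = -9 + ((C + k) + 136) = -9 + (136 + C + k) = 127 + C + k)
-4414634 - I(-2090, -1331) = -4414634 - (127 - 2090 - 1331) = -4414634 - 1*(-3294) = -4414634 + 3294 = -4411340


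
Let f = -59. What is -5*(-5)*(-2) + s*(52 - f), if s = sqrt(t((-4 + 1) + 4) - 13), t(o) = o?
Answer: -50 + 222*I*sqrt(3) ≈ -50.0 + 384.52*I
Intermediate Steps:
s = 2*I*sqrt(3) (s = sqrt(((-4 + 1) + 4) - 13) = sqrt((-3 + 4) - 13) = sqrt(1 - 13) = sqrt(-12) = 2*I*sqrt(3) ≈ 3.4641*I)
-5*(-5)*(-2) + s*(52 - f) = -5*(-5)*(-2) + (2*I*sqrt(3))*(52 - 1*(-59)) = 25*(-2) + (2*I*sqrt(3))*(52 + 59) = -50 + (2*I*sqrt(3))*111 = -50 + 222*I*sqrt(3)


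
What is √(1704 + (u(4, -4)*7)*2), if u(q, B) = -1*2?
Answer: 2*√419 ≈ 40.939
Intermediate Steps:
u(q, B) = -2
√(1704 + (u(4, -4)*7)*2) = √(1704 - 2*7*2) = √(1704 - 14*2) = √(1704 - 28) = √1676 = 2*√419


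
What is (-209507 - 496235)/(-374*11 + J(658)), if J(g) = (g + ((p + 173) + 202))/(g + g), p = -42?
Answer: 928756472/5413033 ≈ 171.58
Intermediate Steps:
J(g) = (333 + g)/(2*g) (J(g) = (g + ((-42 + 173) + 202))/(g + g) = (g + (131 + 202))/((2*g)) = (g + 333)*(1/(2*g)) = (333 + g)*(1/(2*g)) = (333 + g)/(2*g))
(-209507 - 496235)/(-374*11 + J(658)) = (-209507 - 496235)/(-374*11 + (1/2)*(333 + 658)/658) = -705742/(-4114 + (1/2)*(1/658)*991) = -705742/(-4114 + 991/1316) = -705742/(-5413033/1316) = -705742*(-1316/5413033) = 928756472/5413033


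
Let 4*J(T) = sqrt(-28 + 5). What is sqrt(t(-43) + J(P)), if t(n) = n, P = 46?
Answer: sqrt(-172 + I*sqrt(23))/2 ≈ 0.091411 + 6.5581*I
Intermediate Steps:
J(T) = I*sqrt(23)/4 (J(T) = sqrt(-28 + 5)/4 = sqrt(-23)/4 = (I*sqrt(23))/4 = I*sqrt(23)/4)
sqrt(t(-43) + J(P)) = sqrt(-43 + I*sqrt(23)/4)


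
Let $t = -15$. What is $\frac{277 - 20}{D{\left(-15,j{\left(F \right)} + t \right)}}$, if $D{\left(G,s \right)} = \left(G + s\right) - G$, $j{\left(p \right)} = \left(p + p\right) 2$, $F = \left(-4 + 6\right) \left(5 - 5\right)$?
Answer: $- \frac{257}{15} \approx -17.133$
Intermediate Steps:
$F = 0$ ($F = 2 \cdot 0 = 0$)
$j{\left(p \right)} = 4 p$ ($j{\left(p \right)} = 2 p 2 = 4 p$)
$D{\left(G,s \right)} = s$
$\frac{277 - 20}{D{\left(-15,j{\left(F \right)} + t \right)}} = \frac{277 - 20}{4 \cdot 0 - 15} = \frac{277 - 20}{0 - 15} = \frac{257}{-15} = 257 \left(- \frac{1}{15}\right) = - \frac{257}{15}$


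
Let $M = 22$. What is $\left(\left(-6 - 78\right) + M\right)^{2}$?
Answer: $3844$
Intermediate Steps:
$\left(\left(-6 - 78\right) + M\right)^{2} = \left(\left(-6 - 78\right) + 22\right)^{2} = \left(-84 + 22\right)^{2} = \left(-62\right)^{2} = 3844$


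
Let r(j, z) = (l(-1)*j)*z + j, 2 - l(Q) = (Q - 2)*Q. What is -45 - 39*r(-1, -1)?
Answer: 33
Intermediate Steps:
l(Q) = 2 - Q*(-2 + Q) (l(Q) = 2 - (Q - 2)*Q = 2 - (-2 + Q)*Q = 2 - Q*(-2 + Q))
r(j, z) = j - j*z (r(j, z) = ((2 - 1*(-1)² + 2*(-1))*j)*z + j = ((2 - 1*1 - 2)*j)*z + j = ((2 - 1 - 2)*j)*z + j = (-j)*z + j = -j*z + j = j - j*z)
-45 - 39*r(-1, -1) = -45 - (-39)*(1 - 1*(-1)) = -45 - (-39)*(1 + 1) = -45 - (-39)*2 = -45 - 39*(-2) = -45 + 78 = 33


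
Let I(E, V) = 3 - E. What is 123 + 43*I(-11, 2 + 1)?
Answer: 725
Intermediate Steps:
123 + 43*I(-11, 2 + 1) = 123 + 43*(3 - 1*(-11)) = 123 + 43*(3 + 11) = 123 + 43*14 = 123 + 602 = 725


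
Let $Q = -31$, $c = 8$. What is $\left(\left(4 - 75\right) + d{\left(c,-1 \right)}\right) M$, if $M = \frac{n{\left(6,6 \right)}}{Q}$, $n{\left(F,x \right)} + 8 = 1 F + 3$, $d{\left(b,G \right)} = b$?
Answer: $\frac{63}{31} \approx 2.0323$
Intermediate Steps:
$n{\left(F,x \right)} = -5 + F$ ($n{\left(F,x \right)} = -8 + \left(1 F + 3\right) = -8 + \left(F + 3\right) = -8 + \left(3 + F\right) = -5 + F$)
$M = - \frac{1}{31}$ ($M = \frac{-5 + 6}{-31} = 1 \left(- \frac{1}{31}\right) = - \frac{1}{31} \approx -0.032258$)
$\left(\left(4 - 75\right) + d{\left(c,-1 \right)}\right) M = \left(\left(4 - 75\right) + 8\right) \left(- \frac{1}{31}\right) = \left(-71 + 8\right) \left(- \frac{1}{31}\right) = \left(-63\right) \left(- \frac{1}{31}\right) = \frac{63}{31}$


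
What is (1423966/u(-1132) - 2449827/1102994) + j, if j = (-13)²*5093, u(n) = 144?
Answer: 34569733015907/39707784 ≈ 8.7060e+5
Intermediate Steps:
j = 860717 (j = 169*5093 = 860717)
(1423966/u(-1132) - 2449827/1102994) + j = (1423966/144 - 2449827/1102994) + 860717 = (1423966*(1/144) - 2449827*1/1102994) + 860717 = (711983/72 - 2449827/1102994) + 860717 = 392568294779/39707784 + 860717 = 34569733015907/39707784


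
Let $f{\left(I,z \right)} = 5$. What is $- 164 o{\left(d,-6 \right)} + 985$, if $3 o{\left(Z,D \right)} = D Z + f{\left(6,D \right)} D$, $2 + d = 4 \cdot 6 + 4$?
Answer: $11153$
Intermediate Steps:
$d = 26$ ($d = -2 + \left(4 \cdot 6 + 4\right) = -2 + \left(24 + 4\right) = -2 + 28 = 26$)
$o{\left(Z,D \right)} = \frac{5 D}{3} + \frac{D Z}{3}$ ($o{\left(Z,D \right)} = \frac{D Z + 5 D}{3} = \frac{5 D + D Z}{3} = \frac{5 D}{3} + \frac{D Z}{3}$)
$- 164 o{\left(d,-6 \right)} + 985 = - 164 \cdot \frac{1}{3} \left(-6\right) \left(5 + 26\right) + 985 = - 164 \cdot \frac{1}{3} \left(-6\right) 31 + 985 = \left(-164\right) \left(-62\right) + 985 = 10168 + 985 = 11153$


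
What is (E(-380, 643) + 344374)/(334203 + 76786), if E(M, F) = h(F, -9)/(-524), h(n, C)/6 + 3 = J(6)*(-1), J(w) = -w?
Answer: 90225979/107679118 ≈ 0.83792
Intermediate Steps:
h(n, C) = 18 (h(n, C) = -18 + 6*(-1*6*(-1)) = -18 + 6*(-6*(-1)) = -18 + 6*6 = -18 + 36 = 18)
E(M, F) = -9/262 (E(M, F) = 18/(-524) = 18*(-1/524) = -9/262)
(E(-380, 643) + 344374)/(334203 + 76786) = (-9/262 + 344374)/(334203 + 76786) = (90225979/262)/410989 = (90225979/262)*(1/410989) = 90225979/107679118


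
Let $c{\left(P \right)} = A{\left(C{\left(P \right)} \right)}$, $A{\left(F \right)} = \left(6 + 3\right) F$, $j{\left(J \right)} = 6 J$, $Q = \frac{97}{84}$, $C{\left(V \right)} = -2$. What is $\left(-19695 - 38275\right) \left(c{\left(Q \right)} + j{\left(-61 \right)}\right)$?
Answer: $22260480$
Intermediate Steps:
$Q = \frac{97}{84}$ ($Q = 97 \cdot \frac{1}{84} = \frac{97}{84} \approx 1.1548$)
$A{\left(F \right)} = 9 F$
$c{\left(P \right)} = -18$ ($c{\left(P \right)} = 9 \left(-2\right) = -18$)
$\left(-19695 - 38275\right) \left(c{\left(Q \right)} + j{\left(-61 \right)}\right) = \left(-19695 - 38275\right) \left(-18 + 6 \left(-61\right)\right) = - 57970 \left(-18 - 366\right) = \left(-57970\right) \left(-384\right) = 22260480$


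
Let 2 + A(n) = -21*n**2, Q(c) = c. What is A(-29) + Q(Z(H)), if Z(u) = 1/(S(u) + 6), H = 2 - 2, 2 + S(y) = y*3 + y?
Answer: -70651/4 ≈ -17663.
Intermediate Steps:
S(y) = -2 + 4*y (S(y) = -2 + (y*3 + y) = -2 + (3*y + y) = -2 + 4*y)
H = 0
Z(u) = 1/(4 + 4*u) (Z(u) = 1/((-2 + 4*u) + 6) = 1/(4 + 4*u))
A(n) = -2 - 21*n**2
A(-29) + Q(Z(H)) = (-2 - 21*(-29)**2) + 1/(4*(1 + 0)) = (-2 - 21*841) + (1/4)/1 = (-2 - 17661) + (1/4)*1 = -17663 + 1/4 = -70651/4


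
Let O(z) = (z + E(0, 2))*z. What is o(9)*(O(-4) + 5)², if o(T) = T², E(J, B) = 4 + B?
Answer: 729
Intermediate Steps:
O(z) = z*(6 + z) (O(z) = (z + (4 + 2))*z = (z + 6)*z = (6 + z)*z = z*(6 + z))
o(9)*(O(-4) + 5)² = 9²*(-4*(6 - 4) + 5)² = 81*(-4*2 + 5)² = 81*(-8 + 5)² = 81*(-3)² = 81*9 = 729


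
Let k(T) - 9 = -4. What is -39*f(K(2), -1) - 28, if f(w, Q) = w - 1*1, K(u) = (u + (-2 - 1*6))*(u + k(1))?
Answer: 1649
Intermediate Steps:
k(T) = 5 (k(T) = 9 - 4 = 5)
K(u) = (-8 + u)*(5 + u) (K(u) = (u + (-2 - 1*6))*(u + 5) = (u + (-2 - 6))*(5 + u) = (u - 8)*(5 + u) = (-8 + u)*(5 + u))
f(w, Q) = -1 + w (f(w, Q) = w - 1 = -1 + w)
-39*f(K(2), -1) - 28 = -39*(-1 + (-40 + 2² - 3*2)) - 28 = -39*(-1 + (-40 + 4 - 6)) - 28 = -39*(-1 - 42) - 28 = -39*(-43) - 28 = 1677 - 28 = 1649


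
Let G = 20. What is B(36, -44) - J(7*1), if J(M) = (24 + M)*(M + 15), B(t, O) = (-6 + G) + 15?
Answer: -653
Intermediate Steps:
B(t, O) = 29 (B(t, O) = (-6 + 20) + 15 = 14 + 15 = 29)
J(M) = (15 + M)*(24 + M) (J(M) = (24 + M)*(15 + M) = (15 + M)*(24 + M))
B(36, -44) - J(7*1) = 29 - (360 + (7*1)² + 39*(7*1)) = 29 - (360 + 7² + 39*7) = 29 - (360 + 49 + 273) = 29 - 1*682 = 29 - 682 = -653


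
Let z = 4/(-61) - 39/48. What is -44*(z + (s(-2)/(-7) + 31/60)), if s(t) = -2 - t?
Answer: 58201/3660 ≈ 15.902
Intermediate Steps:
z = -857/976 (z = 4*(-1/61) - 39*1/48 = -4/61 - 13/16 = -857/976 ≈ -0.87807)
-44*(z + (s(-2)/(-7) + 31/60)) = -44*(-857/976 + ((-2 - 1*(-2))/(-7) + 31/60)) = -44*(-857/976 + ((-2 + 2)*(-1/7) + 31*(1/60))) = -44*(-857/976 + (0*(-1/7) + 31/60)) = -44*(-857/976 + (0 + 31/60)) = -44*(-857/976 + 31/60) = -44*(-5291/14640) = 58201/3660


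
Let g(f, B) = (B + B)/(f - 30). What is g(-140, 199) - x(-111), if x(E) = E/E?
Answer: -284/85 ≈ -3.3412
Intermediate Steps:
g(f, B) = 2*B/(-30 + f) (g(f, B) = (2*B)/(-30 + f) = 2*B/(-30 + f))
x(E) = 1
g(-140, 199) - x(-111) = 2*199/(-30 - 140) - 1*1 = 2*199/(-170) - 1 = 2*199*(-1/170) - 1 = -199/85 - 1 = -284/85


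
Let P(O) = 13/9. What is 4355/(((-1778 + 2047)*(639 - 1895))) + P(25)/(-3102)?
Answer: -62987561/4716243576 ≈ -0.013355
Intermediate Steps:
P(O) = 13/9 (P(O) = 13*(⅑) = 13/9)
4355/(((-1778 + 2047)*(639 - 1895))) + P(25)/(-3102) = 4355/(((-1778 + 2047)*(639 - 1895))) + (13/9)/(-3102) = 4355/((269*(-1256))) + (13/9)*(-1/3102) = 4355/(-337864) - 13/27918 = 4355*(-1/337864) - 13/27918 = -4355/337864 - 13/27918 = -62987561/4716243576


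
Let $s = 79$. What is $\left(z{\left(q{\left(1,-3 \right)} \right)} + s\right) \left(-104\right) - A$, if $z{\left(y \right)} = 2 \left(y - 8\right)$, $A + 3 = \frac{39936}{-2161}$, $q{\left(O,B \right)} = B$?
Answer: $- \frac{12763989}{2161} \approx -5906.5$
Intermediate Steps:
$A = - \frac{46419}{2161}$ ($A = -3 + \frac{39936}{-2161} = -3 + 39936 \left(- \frac{1}{2161}\right) = -3 - \frac{39936}{2161} = - \frac{46419}{2161} \approx -21.48$)
$z{\left(y \right)} = -16 + 2 y$ ($z{\left(y \right)} = 2 \left(-8 + y\right) = -16 + 2 y$)
$\left(z{\left(q{\left(1,-3 \right)} \right)} + s\right) \left(-104\right) - A = \left(\left(-16 + 2 \left(-3\right)\right) + 79\right) \left(-104\right) - - \frac{46419}{2161} = \left(\left(-16 - 6\right) + 79\right) \left(-104\right) + \frac{46419}{2161} = \left(-22 + 79\right) \left(-104\right) + \frac{46419}{2161} = 57 \left(-104\right) + \frac{46419}{2161} = -5928 + \frac{46419}{2161} = - \frac{12763989}{2161}$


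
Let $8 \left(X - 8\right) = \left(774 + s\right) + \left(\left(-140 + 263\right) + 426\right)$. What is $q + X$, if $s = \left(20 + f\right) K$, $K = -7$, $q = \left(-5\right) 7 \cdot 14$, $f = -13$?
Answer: $- \frac{1291}{4} \approx -322.75$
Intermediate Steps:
$q = -490$ ($q = \left(-35\right) 14 = -490$)
$s = -49$ ($s = \left(20 - 13\right) \left(-7\right) = 7 \left(-7\right) = -49$)
$X = \frac{669}{4}$ ($X = 8 + \frac{\left(774 - 49\right) + \left(\left(-140 + 263\right) + 426\right)}{8} = 8 + \frac{725 + \left(123 + 426\right)}{8} = 8 + \frac{725 + 549}{8} = 8 + \frac{1}{8} \cdot 1274 = 8 + \frac{637}{4} = \frac{669}{4} \approx 167.25$)
$q + X = -490 + \frac{669}{4} = - \frac{1291}{4}$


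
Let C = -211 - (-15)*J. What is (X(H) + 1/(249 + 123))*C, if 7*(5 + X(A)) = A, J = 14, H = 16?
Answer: 7061/2604 ≈ 2.7116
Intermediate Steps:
X(A) = -5 + A/7
C = -1 (C = -211 - (-15)*14 = -211 - 1*(-210) = -211 + 210 = -1)
(X(H) + 1/(249 + 123))*C = ((-5 + (⅐)*16) + 1/(249 + 123))*(-1) = ((-5 + 16/7) + 1/372)*(-1) = (-19/7 + 1/372)*(-1) = -7061/2604*(-1) = 7061/2604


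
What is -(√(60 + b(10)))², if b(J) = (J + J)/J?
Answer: -62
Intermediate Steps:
b(J) = 2 (b(J) = (2*J)/J = 2)
-(√(60 + b(10)))² = -(√(60 + 2))² = -(√62)² = -1*62 = -62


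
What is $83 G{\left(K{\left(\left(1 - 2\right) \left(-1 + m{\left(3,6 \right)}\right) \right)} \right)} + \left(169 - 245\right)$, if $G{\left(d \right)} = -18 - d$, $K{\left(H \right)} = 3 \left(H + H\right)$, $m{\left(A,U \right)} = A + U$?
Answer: $2414$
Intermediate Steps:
$K{\left(H \right)} = 6 H$ ($K{\left(H \right)} = 3 \cdot 2 H = 6 H$)
$83 G{\left(K{\left(\left(1 - 2\right) \left(-1 + m{\left(3,6 \right)}\right) \right)} \right)} + \left(169 - 245\right) = 83 \left(-18 - 6 \left(1 - 2\right) \left(-1 + \left(3 + 6\right)\right)\right) + \left(169 - 245\right) = 83 \left(-18 - 6 \left(- (-1 + 9)\right)\right) - 76 = 83 \left(-18 - 6 \left(\left(-1\right) 8\right)\right) - 76 = 83 \left(-18 - 6 \left(-8\right)\right) - 76 = 83 \left(-18 - -48\right) - 76 = 83 \left(-18 + 48\right) - 76 = 83 \cdot 30 - 76 = 2490 - 76 = 2414$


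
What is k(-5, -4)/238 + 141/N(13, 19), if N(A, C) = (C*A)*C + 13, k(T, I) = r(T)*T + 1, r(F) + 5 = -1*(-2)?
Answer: 54427/560014 ≈ 0.097189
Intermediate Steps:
r(F) = -3 (r(F) = -5 - 1*(-2) = -5 + 2 = -3)
k(T, I) = 1 - 3*T (k(T, I) = -3*T + 1 = 1 - 3*T)
N(A, C) = 13 + A*C² (N(A, C) = (A*C)*C + 13 = A*C² + 13 = 13 + A*C²)
k(-5, -4)/238 + 141/N(13, 19) = (1 - 3*(-5))/238 + 141/(13 + 13*19²) = (1 + 15)*(1/238) + 141/(13 + 13*361) = 16*(1/238) + 141/(13 + 4693) = 8/119 + 141/4706 = 54427/560014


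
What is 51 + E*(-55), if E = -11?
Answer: 656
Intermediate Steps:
51 + E*(-55) = 51 - 11*(-55) = 51 + 605 = 656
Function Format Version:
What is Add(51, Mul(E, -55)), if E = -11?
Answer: 656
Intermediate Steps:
Add(51, Mul(E, -55)) = Add(51, Mul(-11, -55)) = Add(51, 605) = 656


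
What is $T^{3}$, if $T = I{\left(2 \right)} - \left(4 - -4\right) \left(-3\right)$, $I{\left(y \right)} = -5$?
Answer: $6859$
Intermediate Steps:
$T = 19$ ($T = -5 - \left(4 - -4\right) \left(-3\right) = -5 - \left(4 + 4\right) \left(-3\right) = -5 - 8 \left(-3\right) = -5 - -24 = -5 + 24 = 19$)
$T^{3} = 19^{3} = 6859$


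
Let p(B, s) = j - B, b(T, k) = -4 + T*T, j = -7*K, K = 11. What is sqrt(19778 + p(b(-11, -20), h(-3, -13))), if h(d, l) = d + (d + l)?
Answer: 24*sqrt(34) ≈ 139.94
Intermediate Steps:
j = -77 (j = -7*11 = -77)
b(T, k) = -4 + T**2
h(d, l) = l + 2*d
p(B, s) = -77 - B
sqrt(19778 + p(b(-11, -20), h(-3, -13))) = sqrt(19778 + (-77 - (-4 + (-11)**2))) = sqrt(19778 + (-77 - (-4 + 121))) = sqrt(19778 + (-77 - 1*117)) = sqrt(19778 + (-77 - 117)) = sqrt(19778 - 194) = sqrt(19584) = 24*sqrt(34)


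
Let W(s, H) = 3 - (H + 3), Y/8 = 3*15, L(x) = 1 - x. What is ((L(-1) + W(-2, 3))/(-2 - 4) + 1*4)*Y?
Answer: 1500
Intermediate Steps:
Y = 360 (Y = 8*(3*15) = 8*45 = 360)
W(s, H) = -H (W(s, H) = 3 - (3 + H) = 3 + (-3 - H) = -H)
((L(-1) + W(-2, 3))/(-2 - 4) + 1*4)*Y = (((1 - 1*(-1)) - 1*3)/(-2 - 4) + 1*4)*360 = (((1 + 1) - 3)/(-6) + 4)*360 = ((2 - 3)*(-⅙) + 4)*360 = (-1*(-⅙) + 4)*360 = (⅙ + 4)*360 = (25/6)*360 = 1500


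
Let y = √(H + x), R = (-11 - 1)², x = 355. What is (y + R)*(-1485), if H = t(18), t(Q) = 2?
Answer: -213840 - 1485*√357 ≈ -2.4190e+5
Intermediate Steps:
H = 2
R = 144 (R = (-12)² = 144)
y = √357 (y = √(2 + 355) = √357 ≈ 18.894)
(y + R)*(-1485) = (√357 + 144)*(-1485) = (144 + √357)*(-1485) = -213840 - 1485*√357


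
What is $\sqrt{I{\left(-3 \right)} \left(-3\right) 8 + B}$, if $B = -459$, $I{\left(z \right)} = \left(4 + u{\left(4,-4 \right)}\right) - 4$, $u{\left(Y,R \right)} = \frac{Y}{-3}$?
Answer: $i \sqrt{427} \approx 20.664 i$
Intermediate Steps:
$u{\left(Y,R \right)} = - \frac{Y}{3}$ ($u{\left(Y,R \right)} = Y \left(- \frac{1}{3}\right) = - \frac{Y}{3}$)
$I{\left(z \right)} = - \frac{4}{3}$ ($I{\left(z \right)} = \left(4 - \frac{4}{3}\right) - 4 = \frac{8}{3} - 4 = - \frac{4}{3}$)
$\sqrt{I{\left(-3 \right)} \left(-3\right) 8 + B} = \sqrt{\left(- \frac{4}{3}\right) \left(-3\right) 8 - 459} = \sqrt{4 \cdot 8 - 459} = \sqrt{32 - 459} = \sqrt{-427} = i \sqrt{427}$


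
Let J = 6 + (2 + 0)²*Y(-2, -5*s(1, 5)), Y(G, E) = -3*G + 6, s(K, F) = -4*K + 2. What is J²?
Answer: 2916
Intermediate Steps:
s(K, F) = 2 - 4*K
Y(G, E) = 6 - 3*G
J = 54 (J = 6 + (2 + 0)²*(6 - 3*(-2)) = 6 + 2²*(6 + 6) = 6 + 4*12 = 6 + 48 = 54)
J² = 54² = 2916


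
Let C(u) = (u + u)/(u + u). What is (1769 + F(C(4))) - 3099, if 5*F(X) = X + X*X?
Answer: -6648/5 ≈ -1329.6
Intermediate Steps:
C(u) = 1 (C(u) = (2*u)/((2*u)) = (2*u)*(1/(2*u)) = 1)
F(X) = X/5 + X**2/5 (F(X) = (X + X*X)/5 = (X + X**2)/5 = X/5 + X**2/5)
(1769 + F(C(4))) - 3099 = (1769 + (1/5)*1*(1 + 1)) - 3099 = (1769 + (1/5)*1*2) - 3099 = (1769 + 2/5) - 3099 = 8847/5 - 3099 = -6648/5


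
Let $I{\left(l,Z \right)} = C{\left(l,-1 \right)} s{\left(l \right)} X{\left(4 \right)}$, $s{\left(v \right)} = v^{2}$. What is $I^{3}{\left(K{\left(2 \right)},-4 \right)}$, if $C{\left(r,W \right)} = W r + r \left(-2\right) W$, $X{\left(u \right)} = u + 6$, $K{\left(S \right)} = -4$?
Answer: $-262144000$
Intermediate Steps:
$X{\left(u \right)} = 6 + u$
$C{\left(r,W \right)} = - W r$ ($C{\left(r,W \right)} = W r + - 2 r W = W r - 2 W r = - W r$)
$I{\left(l,Z \right)} = 10 l^{3}$ ($I{\left(l,Z \right)} = \left(-1\right) \left(-1\right) l l^{2} \left(6 + 4\right) = l l^{2} \cdot 10 = l^{3} \cdot 10 = 10 l^{3}$)
$I^{3}{\left(K{\left(2 \right)},-4 \right)} = \left(10 \left(-4\right)^{3}\right)^{3} = \left(10 \left(-64\right)\right)^{3} = \left(-640\right)^{3} = -262144000$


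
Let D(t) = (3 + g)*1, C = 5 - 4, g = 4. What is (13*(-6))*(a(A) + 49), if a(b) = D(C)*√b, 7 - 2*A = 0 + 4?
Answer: -3822 - 273*√6 ≈ -4490.7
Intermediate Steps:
A = 3/2 (A = 7/2 - (0 + 4)/2 = 7/2 - ½*4 = 7/2 - 2 = 3/2 ≈ 1.5000)
C = 1
D(t) = 7 (D(t) = (3 + 4)*1 = 7*1 = 7)
a(b) = 7*√b
(13*(-6))*(a(A) + 49) = (13*(-6))*(7*√(3/2) + 49) = -78*(7*(√6/2) + 49) = -78*(7*√6/2 + 49) = -78*(49 + 7*√6/2) = -3822 - 273*√6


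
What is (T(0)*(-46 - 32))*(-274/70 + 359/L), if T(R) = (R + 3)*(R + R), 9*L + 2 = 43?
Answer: 0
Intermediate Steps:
L = 41/9 (L = -2/9 + (⅑)*43 = -2/9 + 43/9 = 41/9 ≈ 4.5556)
T(R) = 2*R*(3 + R) (T(R) = (3 + R)*(2*R) = 2*R*(3 + R))
(T(0)*(-46 - 32))*(-274/70 + 359/L) = ((2*0*(3 + 0))*(-46 - 32))*(-274/70 + 359/(41/9)) = ((2*0*3)*(-78))*(-274*1/70 + 359*(9/41)) = (0*(-78))*(-137/35 + 3231/41) = 0*(107468/1435) = 0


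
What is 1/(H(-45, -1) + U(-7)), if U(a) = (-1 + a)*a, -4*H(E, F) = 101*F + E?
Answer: 2/185 ≈ 0.010811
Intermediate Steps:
H(E, F) = -101*F/4 - E/4 (H(E, F) = -(101*F + E)/4 = -(E + 101*F)/4 = -101*F/4 - E/4)
U(a) = a*(-1 + a)
1/(H(-45, -1) + U(-7)) = 1/((-101/4*(-1) - ¼*(-45)) - 7*(-1 - 7)) = 1/((101/4 + 45/4) - 7*(-8)) = 1/(73/2 + 56) = 1/(185/2) = 2/185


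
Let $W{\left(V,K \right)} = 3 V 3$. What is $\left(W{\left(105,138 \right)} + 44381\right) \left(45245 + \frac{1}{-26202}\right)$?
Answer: $\frac{26867201549207}{13101} \approx 2.0508 \cdot 10^{9}$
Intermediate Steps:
$W{\left(V,K \right)} = 9 V$
$\left(W{\left(105,138 \right)} + 44381\right) \left(45245 + \frac{1}{-26202}\right) = \left(9 \cdot 105 + 44381\right) \left(45245 + \frac{1}{-26202}\right) = \left(945 + 44381\right) \left(45245 - \frac{1}{26202}\right) = 45326 \cdot \frac{1185509489}{26202} = \frac{26867201549207}{13101}$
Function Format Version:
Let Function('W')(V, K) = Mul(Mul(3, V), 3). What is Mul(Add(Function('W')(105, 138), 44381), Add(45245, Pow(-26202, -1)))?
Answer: Rational(26867201549207, 13101) ≈ 2.0508e+9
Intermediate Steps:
Function('W')(V, K) = Mul(9, V)
Mul(Add(Function('W')(105, 138), 44381), Add(45245, Pow(-26202, -1))) = Mul(Add(Mul(9, 105), 44381), Add(45245, Pow(-26202, -1))) = Mul(Add(945, 44381), Add(45245, Rational(-1, 26202))) = Mul(45326, Rational(1185509489, 26202)) = Rational(26867201549207, 13101)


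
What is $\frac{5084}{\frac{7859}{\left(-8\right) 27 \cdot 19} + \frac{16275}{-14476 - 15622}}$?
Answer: $- \frac{313993412064}{151666391} \approx -2070.3$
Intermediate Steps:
$\frac{5084}{\frac{7859}{\left(-8\right) 27 \cdot 19} + \frac{16275}{-14476 - 15622}} = \frac{5084}{\frac{7859}{\left(-216\right) 19} + \frac{16275}{-30098}} = \frac{5084}{\frac{7859}{-4104} + 16275 \left(- \frac{1}{30098}\right)} = \frac{5084}{7859 \left(- \frac{1}{4104}\right) - \frac{16275}{30098}} = \frac{5084}{- \frac{7859}{4104} - \frac{16275}{30098}} = \frac{5084}{- \frac{151666391}{61761096}} = 5084 \left(- \frac{61761096}{151666391}\right) = - \frac{313993412064}{151666391}$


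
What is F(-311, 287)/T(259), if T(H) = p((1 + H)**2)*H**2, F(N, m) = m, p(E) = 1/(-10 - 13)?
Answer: -943/9583 ≈ -0.098403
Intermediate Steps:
p(E) = -1/23 (p(E) = 1/(-23) = -1/23)
T(H) = -H**2/23
F(-311, 287)/T(259) = 287/((-1/23*259**2)) = 287/((-1/23*67081)) = 287/(-67081/23) = 287*(-23/67081) = -943/9583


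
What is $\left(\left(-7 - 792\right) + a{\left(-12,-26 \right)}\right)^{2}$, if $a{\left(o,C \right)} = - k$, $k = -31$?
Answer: $589824$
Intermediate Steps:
$a{\left(o,C \right)} = 31$ ($a{\left(o,C \right)} = \left(-1\right) \left(-31\right) = 31$)
$\left(\left(-7 - 792\right) + a{\left(-12,-26 \right)}\right)^{2} = \left(\left(-7 - 792\right) + 31\right)^{2} = \left(-799 + 31\right)^{2} = \left(-768\right)^{2} = 589824$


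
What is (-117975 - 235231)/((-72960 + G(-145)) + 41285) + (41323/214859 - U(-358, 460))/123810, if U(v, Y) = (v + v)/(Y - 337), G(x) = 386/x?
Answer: 55858735081871936551/5009729239077815790 ≈ 11.150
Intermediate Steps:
U(v, Y) = 2*v/(-337 + Y) (U(v, Y) = (2*v)/(-337 + Y) = 2*v/(-337 + Y))
(-117975 - 235231)/((-72960 + G(-145)) + 41285) + (41323/214859 - U(-358, 460))/123810 = (-117975 - 235231)/((-72960 + 386/(-145)) + 41285) + (41323/214859 - 2*(-358)/(-337 + 460))/123810 = -353206/((-72960 + 386*(-1/145)) + 41285) + (41323*(1/214859) - 2*(-358)/123)*(1/123810) = -353206/((-72960 - 386/145) + 41285) + (41323/214859 - 2*(-358)/123)*(1/123810) = -353206/(-10579586/145 + 41285) + (41323/214859 - 1*(-716/123))*(1/123810) = -353206/(-4593261/145) + (41323/214859 + 716/123)*(1/123810) = -353206*(-145/4593261) + (158921773/26427657)*(1/123810) = 51214870/4593261 + 158921773/3272008213170 = 55858735081871936551/5009729239077815790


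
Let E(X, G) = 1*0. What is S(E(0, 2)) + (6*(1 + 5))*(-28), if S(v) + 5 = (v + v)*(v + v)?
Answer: -1013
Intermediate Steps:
E(X, G) = 0
S(v) = -5 + 4*v² (S(v) = -5 + (v + v)*(v + v) = -5 + (2*v)*(2*v) = -5 + 4*v²)
S(E(0, 2)) + (6*(1 + 5))*(-28) = (-5 + 4*0²) + (6*(1 + 5))*(-28) = (-5 + 4*0) + (6*6)*(-28) = (-5 + 0) + 36*(-28) = -5 - 1008 = -1013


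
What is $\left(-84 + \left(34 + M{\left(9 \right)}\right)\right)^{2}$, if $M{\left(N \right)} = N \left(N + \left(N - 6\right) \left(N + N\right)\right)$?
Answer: $267289$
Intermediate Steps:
$M{\left(N \right)} = N \left(N + 2 N \left(-6 + N\right)\right)$ ($M{\left(N \right)} = N \left(N + \left(-6 + N\right) 2 N\right) = N \left(N + 2 N \left(-6 + N\right)\right)$)
$\left(-84 + \left(34 + M{\left(9 \right)}\right)\right)^{2} = \left(-84 + \left(34 + 9^{2} \left(-11 + 2 \cdot 9\right)\right)\right)^{2} = \left(-84 + \left(34 + 81 \left(-11 + 18\right)\right)\right)^{2} = \left(-84 + \left(34 + 81 \cdot 7\right)\right)^{2} = \left(-84 + \left(34 + 567\right)\right)^{2} = \left(-84 + 601\right)^{2} = 517^{2} = 267289$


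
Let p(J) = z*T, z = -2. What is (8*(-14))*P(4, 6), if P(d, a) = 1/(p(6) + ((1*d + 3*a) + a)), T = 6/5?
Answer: -35/8 ≈ -4.3750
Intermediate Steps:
T = 6/5 (T = 6*(⅕) = 6/5 ≈ 1.2000)
p(J) = -12/5 (p(J) = -2*6/5 = -12/5)
P(d, a) = 1/(-12/5 + d + 4*a) (P(d, a) = 1/(-12/5 + ((1*d + 3*a) + a)) = 1/(-12/5 + ((d + 3*a) + a)) = 1/(-12/5 + (d + 4*a)) = 1/(-12/5 + d + 4*a))
(8*(-14))*P(4, 6) = (8*(-14))*(5/(-12 + 5*4 + 20*6)) = -560/(-12 + 20 + 120) = -560/128 = -112*5/128 = -35/8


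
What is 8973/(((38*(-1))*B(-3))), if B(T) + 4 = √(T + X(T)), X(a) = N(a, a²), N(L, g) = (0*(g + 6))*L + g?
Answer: 8973/95 + 8973*√6/380 ≈ 152.29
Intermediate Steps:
N(L, g) = g (N(L, g) = (0*(6 + g))*L + g = 0*L + g = 0 + g = g)
X(a) = a²
B(T) = -4 + √(T + T²)
8973/(((38*(-1))*B(-3))) = 8973/(((38*(-1))*(-4 + √(-3*(1 - 3))))) = 8973/((-38*(-4 + √(-3*(-2))))) = 8973/((-38*(-4 + √6))) = 8973/(152 - 38*√6)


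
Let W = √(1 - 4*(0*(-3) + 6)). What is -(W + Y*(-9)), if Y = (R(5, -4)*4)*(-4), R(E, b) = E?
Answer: -720 - I*√23 ≈ -720.0 - 4.7958*I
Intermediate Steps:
W = I*√23 (W = √(1 - 4*(0 + 6)) = √(1 - 4*6) = √(1 - 24) = √(-23) = I*√23 ≈ 4.7958*I)
Y = -80 (Y = (5*4)*(-4) = 20*(-4) = -80)
-(W + Y*(-9)) = -(I*√23 - 80*(-9)) = -(I*√23 + 720) = -(720 + I*√23) = -720 - I*√23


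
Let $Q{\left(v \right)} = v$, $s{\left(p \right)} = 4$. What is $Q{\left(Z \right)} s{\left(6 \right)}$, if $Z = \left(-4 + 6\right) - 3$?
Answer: $-4$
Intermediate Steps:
$Z = -1$ ($Z = 2 - 3 = -1$)
$Q{\left(Z \right)} s{\left(6 \right)} = \left(-1\right) 4 = -4$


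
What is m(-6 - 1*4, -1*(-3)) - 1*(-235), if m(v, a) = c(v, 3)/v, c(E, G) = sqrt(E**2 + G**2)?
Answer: 235 - sqrt(109)/10 ≈ 233.96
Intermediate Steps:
m(v, a) = sqrt(9 + v**2)/v (m(v, a) = sqrt(v**2 + 3**2)/v = sqrt(v**2 + 9)/v = sqrt(9 + v**2)/v)
m(-6 - 1*4, -1*(-3)) - 1*(-235) = sqrt(9 + (-6 - 1*4)**2)/(-6 - 1*4) - 1*(-235) = sqrt(9 + (-6 - 4)**2)/(-6 - 4) + 235 = sqrt(9 + (-10)**2)/(-10) + 235 = -sqrt(9 + 100)/10 + 235 = -sqrt(109)/10 + 235 = 235 - sqrt(109)/10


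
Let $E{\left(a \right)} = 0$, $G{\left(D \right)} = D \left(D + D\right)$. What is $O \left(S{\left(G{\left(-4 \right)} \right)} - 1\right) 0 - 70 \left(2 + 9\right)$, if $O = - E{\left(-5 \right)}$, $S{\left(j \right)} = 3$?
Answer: $-770$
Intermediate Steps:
$G{\left(D \right)} = 2 D^{2}$ ($G{\left(D \right)} = D 2 D = 2 D^{2}$)
$O = 0$ ($O = \left(-1\right) 0 = 0$)
$O \left(S{\left(G{\left(-4 \right)} \right)} - 1\right) 0 - 70 \left(2 + 9\right) = 0 \left(3 - 1\right) 0 - 70 \left(2 + 9\right) = 0 \cdot 2 \cdot 0 - 770 = 0 \cdot 0 - 770 = 0 - 770 = -770$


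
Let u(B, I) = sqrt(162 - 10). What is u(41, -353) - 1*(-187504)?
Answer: 187504 + 2*sqrt(38) ≈ 1.8752e+5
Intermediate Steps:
u(B, I) = 2*sqrt(38) (u(B, I) = sqrt(152) = 2*sqrt(38))
u(41, -353) - 1*(-187504) = 2*sqrt(38) - 1*(-187504) = 2*sqrt(38) + 187504 = 187504 + 2*sqrt(38)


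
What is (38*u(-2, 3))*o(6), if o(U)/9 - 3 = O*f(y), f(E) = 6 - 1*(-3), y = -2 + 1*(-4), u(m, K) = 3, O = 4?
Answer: 40014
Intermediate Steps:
y = -6 (y = -2 - 4 = -6)
f(E) = 9 (f(E) = 6 + 3 = 9)
o(U) = 351 (o(U) = 27 + 9*(4*9) = 27 + 9*36 = 27 + 324 = 351)
(38*u(-2, 3))*o(6) = (38*3)*351 = 114*351 = 40014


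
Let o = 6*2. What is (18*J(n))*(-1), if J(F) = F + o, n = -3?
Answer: -162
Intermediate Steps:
o = 12
J(F) = 12 + F (J(F) = F + 12 = 12 + F)
(18*J(n))*(-1) = (18*(12 - 3))*(-1) = (18*9)*(-1) = 162*(-1) = -162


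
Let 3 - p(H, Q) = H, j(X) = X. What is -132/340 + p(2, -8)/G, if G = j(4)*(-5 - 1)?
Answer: -877/2040 ≈ -0.42990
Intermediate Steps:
p(H, Q) = 3 - H
G = -24 (G = 4*(-5 - 1) = 4*(-6) = -24)
-132/340 + p(2, -8)/G = -132/340 + (3 - 1*2)/(-24) = -132*1/340 + (3 - 2)*(-1/24) = -33/85 + 1*(-1/24) = -33/85 - 1/24 = -877/2040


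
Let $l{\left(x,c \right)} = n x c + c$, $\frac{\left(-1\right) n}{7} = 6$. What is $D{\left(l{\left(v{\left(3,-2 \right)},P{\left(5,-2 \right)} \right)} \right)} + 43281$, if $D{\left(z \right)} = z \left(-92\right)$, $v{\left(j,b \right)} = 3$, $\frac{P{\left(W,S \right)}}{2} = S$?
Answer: $-2719$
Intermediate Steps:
$P{\left(W,S \right)} = 2 S$
$n = -42$ ($n = \left(-7\right) 6 = -42$)
$l{\left(x,c \right)} = c - 42 c x$ ($l{\left(x,c \right)} = - 42 x c + c = - 42 c x + c = c - 42 c x$)
$D{\left(z \right)} = - 92 z$
$D{\left(l{\left(v{\left(3,-2 \right)},P{\left(5,-2 \right)} \right)} \right)} + 43281 = - 92 \cdot 2 \left(-2\right) \left(1 - 126\right) + 43281 = - 92 \left(- 4 \left(1 - 126\right)\right) + 43281 = - 92 \left(\left(-4\right) \left(-125\right)\right) + 43281 = \left(-92\right) 500 + 43281 = -46000 + 43281 = -2719$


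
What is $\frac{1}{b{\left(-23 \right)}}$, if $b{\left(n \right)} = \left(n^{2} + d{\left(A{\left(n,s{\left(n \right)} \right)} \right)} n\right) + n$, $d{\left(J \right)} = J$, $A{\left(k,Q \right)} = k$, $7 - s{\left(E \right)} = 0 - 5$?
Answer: $\frac{1}{1035} \approx 0.00096618$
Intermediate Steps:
$s{\left(E \right)} = 12$ ($s{\left(E \right)} = 7 - \left(0 - 5\right) = 7 - -5 = 7 + 5 = 12$)
$b{\left(n \right)} = n + 2 n^{2}$ ($b{\left(n \right)} = \left(n^{2} + n n\right) + n = \left(n^{2} + n^{2}\right) + n = 2 n^{2} + n = n + 2 n^{2}$)
$\frac{1}{b{\left(-23 \right)}} = \frac{1}{\left(-23\right) \left(1 + 2 \left(-23\right)\right)} = \frac{1}{\left(-23\right) \left(1 - 46\right)} = \frac{1}{\left(-23\right) \left(-45\right)} = \frac{1}{1035}$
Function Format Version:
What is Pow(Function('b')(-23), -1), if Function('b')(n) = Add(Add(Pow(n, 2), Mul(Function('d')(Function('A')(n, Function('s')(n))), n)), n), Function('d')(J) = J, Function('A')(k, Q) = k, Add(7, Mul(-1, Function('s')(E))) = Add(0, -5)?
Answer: Rational(1, 1035) ≈ 0.00096618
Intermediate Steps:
Function('s')(E) = 12 (Function('s')(E) = Add(7, Mul(-1, Add(0, -5))) = Add(7, Mul(-1, -5)) = Add(7, 5) = 12)
Function('b')(n) = Add(n, Mul(2, Pow(n, 2))) (Function('b')(n) = Add(Add(Pow(n, 2), Mul(n, n)), n) = Add(Add(Pow(n, 2), Pow(n, 2)), n) = Add(Mul(2, Pow(n, 2)), n) = Add(n, Mul(2, Pow(n, 2))))
Pow(Function('b')(-23), -1) = Pow(Mul(-23, Add(1, Mul(2, -23))), -1) = Pow(Mul(-23, Add(1, -46)), -1) = Pow(Mul(-23, -45), -1) = Pow(1035, -1) = Rational(1, 1035)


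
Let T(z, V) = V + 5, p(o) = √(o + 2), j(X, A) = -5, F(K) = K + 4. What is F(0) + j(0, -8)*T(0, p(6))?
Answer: -21 - 10*√2 ≈ -35.142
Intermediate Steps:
F(K) = 4 + K
p(o) = √(2 + o)
T(z, V) = 5 + V
F(0) + j(0, -8)*T(0, p(6)) = (4 + 0) - 5*(5 + √(2 + 6)) = 4 - 5*(5 + √8) = 4 - 5*(5 + 2*√2) = 4 + (-25 - 10*√2) = -21 - 10*√2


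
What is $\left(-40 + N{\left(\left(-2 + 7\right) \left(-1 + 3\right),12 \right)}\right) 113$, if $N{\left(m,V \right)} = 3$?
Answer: $-4181$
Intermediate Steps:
$\left(-40 + N{\left(\left(-2 + 7\right) \left(-1 + 3\right),12 \right)}\right) 113 = \left(-40 + 3\right) 113 = \left(-37\right) 113 = -4181$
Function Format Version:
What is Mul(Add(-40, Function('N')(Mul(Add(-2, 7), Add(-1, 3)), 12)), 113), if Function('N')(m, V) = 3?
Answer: -4181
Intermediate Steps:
Mul(Add(-40, Function('N')(Mul(Add(-2, 7), Add(-1, 3)), 12)), 113) = Mul(Add(-40, 3), 113) = Mul(-37, 113) = -4181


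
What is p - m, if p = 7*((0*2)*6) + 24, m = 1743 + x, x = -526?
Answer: -1193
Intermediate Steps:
m = 1217 (m = 1743 - 526 = 1217)
p = 24 (p = 7*(0*6) + 24 = 7*0 + 24 = 0 + 24 = 24)
p - m = 24 - 1*1217 = 24 - 1217 = -1193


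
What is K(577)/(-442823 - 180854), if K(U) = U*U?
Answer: -332929/623677 ≈ -0.53382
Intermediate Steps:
K(U) = U²
K(577)/(-442823 - 180854) = 577²/(-442823 - 180854) = 332929/(-623677) = 332929*(-1/623677) = -332929/623677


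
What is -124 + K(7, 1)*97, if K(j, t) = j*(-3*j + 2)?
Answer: -13025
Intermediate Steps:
K(j, t) = j*(2 - 3*j)
-124 + K(7, 1)*97 = -124 + (7*(2 - 3*7))*97 = -124 + (7*(2 - 21))*97 = -124 + (7*(-19))*97 = -124 - 133*97 = -124 - 12901 = -13025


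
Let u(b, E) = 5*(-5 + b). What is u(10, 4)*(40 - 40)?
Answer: 0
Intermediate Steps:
u(b, E) = -25 + 5*b
u(10, 4)*(40 - 40) = (-25 + 5*10)*(40 - 40) = (-25 + 50)*0 = 25*0 = 0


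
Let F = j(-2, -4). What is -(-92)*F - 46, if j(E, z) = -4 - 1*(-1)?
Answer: -322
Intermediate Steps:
j(E, z) = -3 (j(E, z) = -4 + 1 = -3)
F = -3
-(-92)*F - 46 = -(-92)*(-3) - 46 = -23*12 - 46 = -276 - 46 = -322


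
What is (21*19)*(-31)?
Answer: -12369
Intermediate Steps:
(21*19)*(-31) = 399*(-31) = -12369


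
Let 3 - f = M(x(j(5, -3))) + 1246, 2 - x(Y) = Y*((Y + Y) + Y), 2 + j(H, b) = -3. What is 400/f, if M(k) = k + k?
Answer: -400/1097 ≈ -0.36463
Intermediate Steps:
j(H, b) = -5 (j(H, b) = -2 - 3 = -5)
x(Y) = 2 - 3*Y² (x(Y) = 2 - Y*((Y + Y) + Y) = 2 - Y*(2*Y + Y) = 2 - Y*3*Y = 2 - 3*Y²)
M(k) = 2*k
f = -1097 (f = 3 - (2*(2 - 3*(-5)²) + 1246) = 3 - (2*(2 - 3*25) + 1246) = 3 - (2*(2 - 75) + 1246) = 3 - (2*(-73) + 1246) = 3 - (-146 + 1246) = 3 - 1*1100 = 3 - 1100 = -1097)
400/f = 400/(-1097) = 400*(-1/1097) = -400/1097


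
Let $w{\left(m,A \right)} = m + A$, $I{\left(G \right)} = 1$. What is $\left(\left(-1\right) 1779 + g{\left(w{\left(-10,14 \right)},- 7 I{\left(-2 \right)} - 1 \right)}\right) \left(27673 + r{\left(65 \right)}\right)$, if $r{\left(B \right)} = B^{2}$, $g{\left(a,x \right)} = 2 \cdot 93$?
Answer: $-50813514$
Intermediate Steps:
$w{\left(m,A \right)} = A + m$
$g{\left(a,x \right)} = 186$
$\left(\left(-1\right) 1779 + g{\left(w{\left(-10,14 \right)},- 7 I{\left(-2 \right)} - 1 \right)}\right) \left(27673 + r{\left(65 \right)}\right) = \left(\left(-1\right) 1779 + 186\right) \left(27673 + 65^{2}\right) = \left(-1779 + 186\right) \left(27673 + 4225\right) = \left(-1593\right) 31898 = -50813514$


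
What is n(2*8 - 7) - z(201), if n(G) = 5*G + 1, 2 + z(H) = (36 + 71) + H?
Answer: -260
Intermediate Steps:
z(H) = 105 + H (z(H) = -2 + ((36 + 71) + H) = -2 + (107 + H) = 105 + H)
n(G) = 1 + 5*G
n(2*8 - 7) - z(201) = (1 + 5*(2*8 - 7)) - (105 + 201) = (1 + 5*(16 - 7)) - 1*306 = (1 + 5*9) - 306 = (1 + 45) - 306 = 46 - 306 = -260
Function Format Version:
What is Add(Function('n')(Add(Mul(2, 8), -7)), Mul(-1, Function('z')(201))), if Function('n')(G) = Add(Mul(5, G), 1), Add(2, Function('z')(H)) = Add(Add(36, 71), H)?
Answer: -260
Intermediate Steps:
Function('z')(H) = Add(105, H) (Function('z')(H) = Add(-2, Add(Add(36, 71), H)) = Add(-2, Add(107, H)) = Add(105, H))
Function('n')(G) = Add(1, Mul(5, G))
Add(Function('n')(Add(Mul(2, 8), -7)), Mul(-1, Function('z')(201))) = Add(Add(1, Mul(5, Add(Mul(2, 8), -7))), Mul(-1, Add(105, 201))) = Add(Add(1, Mul(5, Add(16, -7))), Mul(-1, 306)) = Add(Add(1, Mul(5, 9)), -306) = Add(Add(1, 45), -306) = Add(46, -306) = -260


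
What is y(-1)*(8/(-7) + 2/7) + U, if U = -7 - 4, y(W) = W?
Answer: -71/7 ≈ -10.143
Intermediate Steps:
U = -11
y(-1)*(8/(-7) + 2/7) + U = -(8/(-7) + 2/7) - 11 = -(8*(-⅐) + 2*(⅐)) - 11 = -(-8/7 + 2/7) - 11 = -1*(-6/7) - 11 = 6/7 - 11 = -71/7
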